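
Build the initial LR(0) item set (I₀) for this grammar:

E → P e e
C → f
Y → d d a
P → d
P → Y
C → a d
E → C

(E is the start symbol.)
First, augment the grammar with E' → E
I₀ = CLOSURE({ [E' → . E] }):
  [E' → . E] has the dot before E: add [E → . P e e], [E → . C]
  [E → . P e e] has the dot before P: add [P → . d], [P → . Y]
  [E → . C] has the dot before C: add [C → . f], [C → . a d]
  [P → . Y] has the dot before Y: add [Y → . d d a]
No further items can be added.

I₀ = { [C → . a d], [C → . f], [E → . C], [E → . P e e], [E' → . E], [P → . Y], [P → . d], [Y → . d d a] }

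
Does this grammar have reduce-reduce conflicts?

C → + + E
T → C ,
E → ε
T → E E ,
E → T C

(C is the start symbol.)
Yes — I5: [C → + + E .] vs [E → .]

A reduce-reduce conflict occurs when an LR(0) state has two complete items [A → α .] and [B → β .] — both call for a reduction, and with no lookahead the parser cannot choose between them.

Augment with C' → C and build the canonical LR(0) collection (I0 = CLOSURE({[C' → . C]}), then GOTO on every symbol after a dot until no new states appear). It has 11 states:
  I0: { [C → . + + E], [C' → . C] }  — shift
  I1: { [C → + . + E] }  — shift
  I2: { [C' → C .] }  — accept
  I3: { [C → + + . E], [C → . + + E], [E → . T C], [E → .], [T → . C ,], [T → . E E ,] }  — shift, reduce
  I4: { [T → C . ,] }  — shift
  I5: { [C → + + E .], [C → . + + E], [E → . T C], [E → .], [T → . C ,], [T → . E E ,], [T → E . E ,] }  — shift, 2 reduces
  I6: { [C → . + + E], [E → T . C] }  — shift
  I7: { [E → T C .] }  — reduce
  I8: { [C → . + + E], [E → . T C], [E → .], [T → . C ,], [T → . E E ,], [T → E . E ,], [T → E E . ,] }  — shift, reduce
  I9: { [T → E E , .] }  — reduce
  I10: { [T → C , .] }  — reduce

I5 contains complete items [C → + + E .], [E → .] — reduce-reduce conflict.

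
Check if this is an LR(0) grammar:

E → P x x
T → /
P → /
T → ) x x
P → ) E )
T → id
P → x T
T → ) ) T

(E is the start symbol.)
A grammar is LR(0) if no state in the canonical LR(0) collection has:
  - both a shift item (dot before a terminal) and a complete item (shift-reduce conflict), or
  - two or more complete items (reduce-reduce conflict; the accept item [E' → E .] counts as a complete item here).

Augment with E' → E and build the canonical LR(0) collection (I0 = CLOSURE({[E' → . E]}), then GOTO on every symbol after a dot until no new states appear). It has 18 states:
  I0: { [E → . P x x], [E' → . E], [P → . ) E )], [P → . /], [P → . x T] }  — shift
  I1: { [E → . P x x], [P → ) . E )], [P → . ) E )], [P → . /], [P → . x T] }  — shift
  I2: { [P → / .] }  — reduce
  I3: { [E' → E .] }  — accept
  I4: { [E → P . x x] }  — shift
  I5: { [P → x . T], [T → . ) ) T], [T → . ) x x], [T → . /], [T → . id] }  — shift
  I6: { [T → ) . ) T], [T → ) . x x] }  — shift
  I7: { [T → / .] }  — reduce
  I8: { [P → x T .] }  — reduce
  I9: { [T → id .] }  — reduce
  I10: { [T → ) ) . T], [T → . ) ) T], [T → . ) x x], [T → . /], [T → . id] }  — shift
  I11: { [T → ) x . x] }  — shift
  I12: { [T → ) x x .] }  — reduce
  I13: { [T → ) ) T .] }  — reduce
  I14: { [E → P x . x] }  — shift
  I15: { [E → P x x .] }  — reduce
  I16: { [P → ) E . )] }  — shift
  I17: { [P → ) E ) .] }  — reduce

Every state is either a pure shift/goto state or contains exactly one complete item and nothing to shift — no conflicts. The grammar is LR(0).

Answer: Yes, the grammar is LR(0)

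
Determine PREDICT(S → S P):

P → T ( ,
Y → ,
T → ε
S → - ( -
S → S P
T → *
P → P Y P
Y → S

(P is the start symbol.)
PREDICT(S → S P) = (FIRST(RHS) \ {ε}) ∪ (FOLLOW(S) if ε ∈ FIRST(RHS), i.e. RHS ⇒* ε)
FIRST(S) = { '-' }
FIRST(S P) = { '-' }
ε ∉ FIRST(S P), so FOLLOW(S) is not added.
PREDICT(S → S P) = { '-' }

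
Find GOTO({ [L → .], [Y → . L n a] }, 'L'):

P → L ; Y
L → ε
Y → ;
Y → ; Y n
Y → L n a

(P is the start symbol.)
GOTO(I, 'L') = CLOSURE({ [A → αX.β] : [A → α.Xβ] ∈ I, X = 'L' })

Items with dot before 'L', with the dot advanced:
  [Y → . L n a] → [Y → L . n a]
Closure adds nothing (no advanced item has the dot before a non-terminal).

GOTO = { [Y → L . n a] }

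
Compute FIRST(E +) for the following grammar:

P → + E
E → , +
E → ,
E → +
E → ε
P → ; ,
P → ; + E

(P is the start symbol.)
{ '+', ',' }

FIRST sets of the non-terminals involved (from the grammar, by fixed-point iteration):
  FIRST(E) = { '+', ',', ε }

To compute FIRST(E +), process the symbols left to right:
Symbol E is a non-terminal. Add FIRST(E) \ {ε} = { '+', ',' }
E is nullable (ε ∈ FIRST(E)), continue to the next symbol.
Symbol + is a terminal. Add '+' and stop.
FIRST(E +) = { '+', ',' }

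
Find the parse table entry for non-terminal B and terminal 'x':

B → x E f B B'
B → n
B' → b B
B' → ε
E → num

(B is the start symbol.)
To find M[B, 'x'], we find productions for B where 'x' is in the predict set (PREDICT(N → α) = (FIRST(α) \ {ε}) ∪ (FOLLOW(N) if α ⇒* ε)).

B → x E f B B': PREDICT = { 'x' }
  'x' is in predict set, so this production goes in M[B, 'x']
B → n: PREDICT = { 'n' }

M[B, 'x'] = B → x E f B B'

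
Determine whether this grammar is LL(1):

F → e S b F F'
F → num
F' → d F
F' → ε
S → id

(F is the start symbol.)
Relevant sets:
  FOLLOW(F') = { $, 'd' }

For F:
  PREDICT(F → e S b F F') = { 'e' }
  PREDICT(F → num) = { 'num' }
For F':
  PREDICT(F' → d F) = { 'd' }
  PREDICT(F' → ε) = { $, 'd' }
S has a single production, so nothing to check there.

Conflict found: Predict set conflict for F': { 'd' }
The grammar is NOT LL(1).

Answer: No. Predict set conflict for F': { 'd' }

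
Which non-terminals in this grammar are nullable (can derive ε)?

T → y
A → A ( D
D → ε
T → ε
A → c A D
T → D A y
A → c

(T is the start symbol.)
A non-terminal is nullable if it can derive ε (the empty string): either it has an ε-production, or it has a production whose right-hand side consists entirely of nullable non-terminals.

ε-productions: D → ε, T → ε
So D, T are immediately nullable.
No further non-terminal can be added: every production for the remaining non-terminals contains a terminal or a non-nullable non-terminal.
Nullable = { 'D', 'T' }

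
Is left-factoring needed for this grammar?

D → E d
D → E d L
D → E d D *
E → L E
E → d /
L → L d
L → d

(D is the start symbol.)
Yes, D has productions with common prefix 'E d'

Left-factoring is needed when two productions for the same non-terminal
share a common prefix on the right-hand side.

Productions for D:
  D → E d
  D → E d L
  D → E d D *
Productions for E:
  E → L E
  E → d /
Productions for L:
  L → L d
  L → d

Found common prefix 'E d' in productions for D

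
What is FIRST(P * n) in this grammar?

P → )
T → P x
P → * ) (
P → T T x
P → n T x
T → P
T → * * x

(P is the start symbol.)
{ ')', '*', 'n' }

FIRST sets of the non-terminals involved (from the grammar, by fixed-point iteration):
  FIRST(P) = { ')', '*', 'n' }

To compute FIRST(P * n), process the symbols left to right:
Symbol P is a non-terminal. Add FIRST(P) \ {ε} = { ')', '*', 'n' }
P is not nullable (ε ∉ FIRST(P)), so stop here.
FIRST(P * n) = { ')', '*', 'n' }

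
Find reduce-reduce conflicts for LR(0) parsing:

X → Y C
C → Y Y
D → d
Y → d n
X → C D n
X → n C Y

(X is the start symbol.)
A reduce-reduce conflict occurs when an LR(0) state has two complete items [A → α .] and [B → β .] — both call for a reduction, and with no lookahead the parser cannot choose between them.

Augment with X' → X and build the canonical LR(0) collection (I0 = CLOSURE({[X' → . X]}), then GOTO on every symbol after a dot until no new states appear). It has 16 states:
  I0: { [C → . Y Y], [X → . C D n], [X → . Y C], [X → . n C Y], [X' → . X], [Y → . d n] }  — shift
  I1: { [D → . d], [X → C . D n] }  — shift
  I2: { [X' → X .] }  — accept
  I3: { [C → . Y Y], [C → Y . Y], [X → Y . C], [Y → . d n] }  — shift
  I4: { [Y → d . n] }  — shift
  I5: { [C → . Y Y], [X → n . C Y], [Y → . d n] }  — shift
  I6: { [X → n C . Y], [Y → . d n] }  — shift
  I7: { [C → Y . Y], [Y → . d n] }  — shift
  I8: { [C → Y Y .] }  — reduce
  I9: { [X → n C Y .] }  — reduce
  I10: { [Y → d n .] }  — reduce
  I11: { [X → Y C .] }  — reduce
  I12: { [C → Y . Y], [C → Y Y .], [Y → . d n] }  — shift, reduce
  I13: { [X → C D . n] }  — shift
  I14: { [D → d .] }  — reduce
  I15: { [X → C D n .] }  — reduce

No state contains more than one complete item.

Answer: No reduce-reduce conflicts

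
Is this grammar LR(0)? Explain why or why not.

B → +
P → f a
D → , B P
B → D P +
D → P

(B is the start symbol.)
Yes, the grammar is LR(0)

Augment with B' → B and build the canonical LR(0) collection (I0 = CLOSURE({[B' → . B]}), then GOTO on every symbol after a dot until no new states appear). It has 12 states:
  I0: { [B → . +], [B → . D P +], [B' → . B], [D → . , B P], [D → . P], [P → . f a] }  — shift
  I1: { [B → + .] }  — reduce
  I2: { [B → . +], [B → . D P +], [D → , . B P], [D → . , B P], [D → . P], [P → . f a] }  — shift
  I3: { [B' → B .] }  — accept
  I4: { [B → D . P +], [P → . f a] }  — shift
  I5: { [D → P .] }  — reduce
  I6: { [P → f . a] }  — shift
  I7: { [P → f a .] }  — reduce
  I8: { [B → D P . +] }  — shift
  I9: { [B → D P + .] }  — reduce
  I10: { [D → , B . P], [P → . f a] }  — shift
  I11: { [D → , B P .] }  — reduce

Every state is either a pure shift/goto state or contains exactly one complete item and nothing to shift — no conflicts. The grammar is LR(0).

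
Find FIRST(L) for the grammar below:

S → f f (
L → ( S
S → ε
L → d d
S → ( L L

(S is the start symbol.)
{ '(', 'd' }

To compute FIRST(L), examine every production with L on the left-hand side, reading each right-hand side left to right until a non-nullable symbol is reached.

From L → ( S:
  - '(' is a terminal: add '(' and stop
From L → d d:
  - d is a terminal: add 'd' and stop

Collecting: FIRST(L) = { '(', 'd' }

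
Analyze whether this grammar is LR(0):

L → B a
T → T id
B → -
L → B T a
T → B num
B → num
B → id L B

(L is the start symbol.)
Augment with L' → L and build the canonical LR(0) collection (I0 = CLOSURE({[L' → . L]}), then GOTO on every symbol after a dot until no new states appear). It has 14 states:
  I0: { [B → . -], [B → . id L B], [B → . num], [L → . B T a], [L → . B a], [L' → . L] }  — shift
  I1: { [B → - .] }  — reduce
  I2: { [B → . -], [B → . id L B], [B → . num], [L → B . T a], [L → B . a], [T → . B num], [T → . T id] }  — shift
  I3: { [L' → L .] }  — accept
  I4: { [B → . -], [B → . id L B], [B → . num], [B → id . L B], [L → . B T a], [L → . B a] }  — shift
  I5: { [B → num .] }  — reduce
  I6: { [B → . -], [B → . id L B], [B → . num], [B → id L . B] }  — shift
  I7: { [B → id L B .] }  — reduce
  I8: { [T → B . num] }  — shift
  I9: { [L → B T . a], [T → T . id] }  — shift
  I10: { [L → B a .] }  — reduce
  I11: { [L → B T a .] }  — reduce
  I12: { [T → T id .] }  — reduce
  I13: { [T → B num .] }  — reduce

Every state is either a pure shift/goto state or contains exactly one complete item and nothing to shift — no conflicts. The grammar is LR(0).

Answer: Yes, the grammar is LR(0)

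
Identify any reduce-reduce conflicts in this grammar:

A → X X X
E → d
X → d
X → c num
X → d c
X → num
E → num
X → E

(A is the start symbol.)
Augment with A' → A and build the canonical LR(0) collection (I0 = CLOSURE({[A' → . A]}), then GOTO on every symbol after a dot until no new states appear). It has 11 states:
  I0: { [A → . X X X], [A' → . A], [E → . d], [E → . num], [X → . E], [X → . c num], [X → . d c], [X → . d], [X → . num] }  — shift
  I1: { [A' → A .] }  — accept
  I2: { [X → E .] }  — reduce
  I3: { [A → X . X X], [E → . d], [E → . num], [X → . E], [X → . c num], [X → . d c], [X → . d], [X → . num] }  — shift
  I4: { [X → c . num] }  — shift
  I5: { [E → d .], [X → d . c], [X → d .] }  — shift, 2 reduces
  I6: { [E → num .], [X → num .] }  — 2 reduces
  I7: { [X → d c .] }  — reduce
  I8: { [X → c num .] }  — reduce
  I9: { [A → X X . X], [E → . d], [E → . num], [X → . E], [X → . c num], [X → . d c], [X → . d], [X → . num] }  — shift
  I10: { [A → X X X .] }  — reduce

I5 contains complete items [E → d .], [X → d .] — reduce-reduce conflict.
I6 contains complete items [E → num .], [X → num .] — reduce-reduce conflict.

Answer: Yes — I5: [E → d .] vs [X → d .]; I6: [E → num .] vs [X → num .]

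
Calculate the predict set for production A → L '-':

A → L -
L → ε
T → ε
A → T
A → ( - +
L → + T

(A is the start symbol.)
{ '+', '-' }

PREDICT(A → L '-') = (FIRST(RHS) \ {ε}) ∪ (FOLLOW(A) if ε ∈ FIRST(RHS), i.e. RHS ⇒* ε)
FIRST(L) = { '+', ε }
FIRST(L '-') = { '+', '-' }
ε ∉ FIRST(L '-'), so FOLLOW(A) is not added.
PREDICT(A → L '-') = { '+', '-' }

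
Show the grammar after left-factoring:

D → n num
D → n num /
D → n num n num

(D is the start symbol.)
D → n num D'
D' → ε
D' → /
D' → n num

Left-factoring transforms A → αβ₁ | αβ₂ into A → αA' and A' → β₁ | β₂
(α is the longest common prefix among the alternatives). Repeat until
no nonterminal has two alternatives with a common prefix.

Round 1: D has alternatives sharing prefix 'n num'. Introduce D': D → n num D'
  Add: D' → ε
  Add: D' → /
  Add: D' → n num

No remaining common prefixes — done.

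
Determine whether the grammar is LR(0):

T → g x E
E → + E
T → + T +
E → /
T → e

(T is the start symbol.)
Yes, the grammar is LR(0)

A grammar is LR(0) if no state in the canonical LR(0) collection has:
  - both a shift item (dot before a terminal) and a complete item (shift-reduce conflict), or
  - two or more complete items (reduce-reduce conflict; the accept item [T' → T .] counts as a complete item here).

Augment with T' → T and build the canonical LR(0) collection (I0 = CLOSURE({[T' → . T]}), then GOTO on every symbol after a dot until no new states appear). It has 12 states:
  I0: { [T → . + T +], [T → . e], [T → . g x E], [T' → . T] }  — shift
  I1: { [T → + . T +], [T → . + T +], [T → . e], [T → . g x E] }  — shift
  I2: { [T' → T .] }  — accept
  I3: { [T → e .] }  — reduce
  I4: { [T → g . x E] }  — shift
  I5: { [E → . + E], [E → . /], [T → g x . E] }  — shift
  I6: { [E → + . E], [E → . + E], [E → . /] }  — shift
  I7: { [E → / .] }  — reduce
  I8: { [T → g x E .] }  — reduce
  I9: { [E → + E .] }  — reduce
  I10: { [T → + T . +] }  — shift
  I11: { [T → + T + .] }  — reduce

Every state is either a pure shift/goto state or contains exactly one complete item and nothing to shift — no conflicts. The grammar is LR(0).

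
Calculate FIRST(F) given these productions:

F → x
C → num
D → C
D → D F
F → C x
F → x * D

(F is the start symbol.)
FIRST sets of the other non-terminals involved (by the same procedure, iterated to a fixed point):
  FIRST(C) = { 'num' }

From F → x:
  - x is a terminal: add 'x' and stop
From F → C x:
  - C is a non-terminal: add FIRST(C) \ {ε} = { 'num' }
    C is not nullable, so stop
From F → x * D:
  - x is a terminal: add 'x' and stop

Collecting: FIRST(F) = { 'num', 'x' }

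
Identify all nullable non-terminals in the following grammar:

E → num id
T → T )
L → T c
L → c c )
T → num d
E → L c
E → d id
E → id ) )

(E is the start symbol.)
A non-terminal is nullable if it can derive ε (the empty string): either it has an ε-production, or it has a production whose right-hand side consists entirely of nullable non-terminals.

There are no ε-productions, so no non-terminal can derive ε.
No non-terminals are nullable.

Answer: None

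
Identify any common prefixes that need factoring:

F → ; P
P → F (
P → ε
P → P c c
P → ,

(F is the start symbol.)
No, left-factoring is not needed

Left-factoring is needed when two productions for the same non-terminal
share a common prefix on the right-hand side.

Productions for P:
  P → F (
  P → ε
  P → P c c
  P → ,

No common prefixes found.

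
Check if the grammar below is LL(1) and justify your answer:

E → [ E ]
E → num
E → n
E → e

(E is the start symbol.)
Yes, the grammar is LL(1).

For E:
  PREDICT(E → '[' E ']') = { '[' }
  PREDICT(E → num) = { 'num' }
  PREDICT(E → n) = { 'n' }
  PREDICT(E → e) = { 'e' }

All predict sets are disjoint. The grammar IS LL(1).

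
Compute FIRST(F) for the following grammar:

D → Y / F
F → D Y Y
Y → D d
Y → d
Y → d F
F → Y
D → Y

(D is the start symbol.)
FIRST sets of the other non-terminals involved (by the same procedure, iterated to a fixed point):
  FIRST(D) = { 'd' }
  FIRST(Y) = { 'd' }

From F → D Y Y:
  - D is a non-terminal: add FIRST(D) \ {ε} = { 'd' }
    D is not nullable, so stop
From F → Y:
  - Y is a non-terminal: add FIRST(Y) \ {ε} = { 'd' }
    Y is not nullable, so stop

Collecting: FIRST(F) = { 'd' }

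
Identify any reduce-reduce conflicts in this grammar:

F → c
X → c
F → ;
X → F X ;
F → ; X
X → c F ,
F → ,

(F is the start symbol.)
A reduce-reduce conflict occurs when an LR(0) state has two complete items [A → α .] and [B → β .] — both call for a reduction, and with no lookahead the parser cannot choose between them.

Augment with F' → F and build the canonical LR(0) collection (I0 = CLOSURE({[F' → . F]}), then GOTO on every symbol after a dot until no new states appear). It has 12 states:
  I0: { [F → . ,], [F → . ; X], [F → . ;], [F → . c], [F' → . F] }  — shift
  I1: { [F → , .] }  — reduce
  I2: { [F → . ,], [F → . ; X], [F → . ;], [F → . c], [F → ; . X], [F → ; .], [X → . F X ;], [X → . c F ,], [X → . c] }  — shift, reduce
  I3: { [F' → F .] }  — accept
  I4: { [F → c .] }  — reduce
  I5: { [F → . ,], [F → . ; X], [F → . ;], [F → . c], [X → . F X ;], [X → . c F ,], [X → . c], [X → F . X ;] }  — shift
  I6: { [F → ; X .] }  — reduce
  I7: { [F → . ,], [F → . ; X], [F → . ;], [F → . c], [F → c .], [X → c . F ,], [X → c .] }  — shift, 2 reduces
  I8: { [X → c F . ,] }  — shift
  I9: { [X → c F , .] }  — reduce
  I10: { [X → F X . ;] }  — shift
  I11: { [X → F X ; .] }  — reduce

I7 contains complete items [F → c .], [X → c .] — reduce-reduce conflict.

Answer: Yes — I7: [F → c .] vs [X → c .]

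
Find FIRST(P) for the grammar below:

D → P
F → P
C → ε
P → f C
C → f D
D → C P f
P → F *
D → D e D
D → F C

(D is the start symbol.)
FIRST sets of the other non-terminals involved (by the same procedure, iterated to a fixed point):
  FIRST(F) = { 'f' }

From P → f C:
  - f is a terminal: add 'f' and stop
From P → F *:
  - F is a non-terminal: add FIRST(F) \ {ε} = { 'f' }
    F is not nullable, so stop

Collecting: FIRST(P) = { 'f' }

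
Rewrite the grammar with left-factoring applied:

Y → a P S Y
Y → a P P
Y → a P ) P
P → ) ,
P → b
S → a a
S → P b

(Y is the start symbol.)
Left-factoring transforms A → αβ₁ | αβ₂ into A → αA' and A' → β₁ | β₂
(α is the longest common prefix among the alternatives). Repeat until
no nonterminal has two alternatives with a common prefix.

Round 1: Y has alternatives sharing prefix 'a P'. Introduce Y': Y → a P Y'
  Add: Y' → S Y
  Add: Y' → P
  Add: Y' → ) P

No remaining common prefixes — done.

Resulting grammar:
Y → a P Y'
Y' → S Y
Y' → P
Y' → ) P
P → ) ,
P → b
S → a a
S → P b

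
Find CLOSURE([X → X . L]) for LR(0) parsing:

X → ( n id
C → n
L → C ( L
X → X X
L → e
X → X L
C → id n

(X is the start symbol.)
{ [C → . id n], [C → . n], [L → . C ( L], [L → . e], [X → X . L] }

Start with: [X → X . L]
  [X → X . L] has the dot before L: add [L → . C ( L], [L → . e]
  [L → . C ( L] has the dot before C: add [C → . n], [C → . id n]
No further items can be added.

CLOSURE = { [C → . id n], [C → . n], [L → . C ( L], [L → . e], [X → X . L] }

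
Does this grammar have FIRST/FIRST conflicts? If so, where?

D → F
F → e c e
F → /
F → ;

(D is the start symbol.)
Productions for F:
  F → e c e: FIRST = { 'e' }
  F → /: FIRST = { '/' }
  F → ;: FIRST = { ';' }
D has only one production, so no FIRST/FIRST conflict is possible there.

All alternatives of each non-terminal have pairwise disjoint FIRST sets.

Answer: No FIRST/FIRST conflicts.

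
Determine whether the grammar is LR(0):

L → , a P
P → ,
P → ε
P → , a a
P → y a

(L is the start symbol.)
No. Shift-reduce conflict between [P → .] and [P → . ,]

A grammar is LR(0) if no state in the canonical LR(0) collection has:
  - both a shift item (dot before a terminal) and a complete item (shift-reduce conflict), or
  - two or more complete items (reduce-reduce conflict; the accept item [L' → L .] counts as a complete item here).

Augment with L' → L and build the canonical LR(0) collection (I0 = CLOSURE({[L' → . L]}), then GOTO on every symbol after a dot until no new states appear). It has 10 states:
  I0: { [L → . , a P], [L' → . L] }  — shift
  I1: { [L → , . a P] }  — shift
  I2: { [L' → L .] }  — accept
  I3: { [L → , a . P], [P → . , a a], [P → . ,], [P → . y a], [P → .] }  — shift, reduce
  I4: { [P → , . a a], [P → , .] }  — shift, reduce
  I5: { [L → , a P .] }  — reduce
  I6: { [P → y . a] }  — shift
  I7: { [P → y a .] }  — reduce
  I8: { [P → , a . a] }  — shift
  I9: { [P → , a a .] }  — reduce

Conflict in state I3:
  Shift-reduce conflict between [P → .] and [P → . ,]
So the grammar is NOT LR(0).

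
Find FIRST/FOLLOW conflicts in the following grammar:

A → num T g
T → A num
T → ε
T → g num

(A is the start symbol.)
Yes. T → g num with FOLLOW(T) on { 'g' }

Nullable non-terminals: T.
FIRST sets used below: FIRST(A) = { 'num' }

T: nullable alternative(s) T → ε; FOLLOW(T) = { 'g' }
  T → A num: FIRST \ {ε} = { 'num' } — disjoint from FOLLOW(T)
  T → ε: FIRST \ {ε} = { } — this is the only nullable alternative, skip
  T → g num: FIRST \ {ε} = { 'g' } — overlaps FOLLOW(T) on { 'g' }: CONFLICT

A has no nullable alternative, so no FIRST/FOLLOW check is needed there.

So the grammar has 1 FIRST/FOLLOW conflict (marked CONFLICT above).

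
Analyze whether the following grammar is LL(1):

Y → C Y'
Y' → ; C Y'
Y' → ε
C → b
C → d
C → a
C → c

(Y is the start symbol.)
Yes, the grammar is LL(1).

Relevant sets:
  FOLLOW(Y') = { $ }

For Y':
  PREDICT(Y' → ';' C Y') = { ';' }
  PREDICT(Y' → ε) = { $ }
For C:
  PREDICT(C → b) = { 'b' }
  PREDICT(C → d) = { 'd' }
  PREDICT(C → a) = { 'a' }
  PREDICT(C → c) = { 'c' }
Y has a single production, so nothing to check there.

All predict sets are disjoint. The grammar IS LL(1).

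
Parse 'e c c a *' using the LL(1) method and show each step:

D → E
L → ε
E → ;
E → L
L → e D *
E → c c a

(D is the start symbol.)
Stack is shown with the top on the left.

Stack      Input        Action
------------------------------
D $        e c c a * $  output D → E
E $        e c c a * $  output E → L
L $        e c c a * $  output L → e D *
e D * $    e c c a * $  match 'e'
D * $      c c a * $    output D → E
E * $      c c a * $    output E → c c a
c c a * $  c c a * $    match 'c'
c a * $    c a * $      match 'c'
a * $      a * $        match 'a'
* $        * $          match '*'
$          $            accept

The string is accepted.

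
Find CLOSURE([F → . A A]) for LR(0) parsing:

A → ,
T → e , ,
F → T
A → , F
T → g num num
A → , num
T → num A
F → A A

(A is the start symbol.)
To compute CLOSURE, for each item [A → α.Bβ] where B is a non-terminal, add [B → .γ] for all productions B → γ; repeat for the newly added items until nothing changes.

Start with: [F → . A A]
  [F → . A A] has the dot before A: add [A → . ,], [A → . , F], [A → . , num]
No further items can be added.

CLOSURE = { [A → . , F], [A → . , num], [A → . ,], [F → . A A] }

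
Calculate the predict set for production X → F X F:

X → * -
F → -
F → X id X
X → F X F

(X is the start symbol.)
{ '*', '-' }

PREDICT(X → F X F) = (FIRST(RHS) \ {ε}) ∪ (FOLLOW(X) if ε ∈ FIRST(RHS), i.e. RHS ⇒* ε)
FIRST(F) = { '*', '-' }
FIRST(F X F) = { '*', '-' }
ε ∉ FIRST(F X F), so FOLLOW(X) is not added.
PREDICT(X → F X F) = { '*', '-' }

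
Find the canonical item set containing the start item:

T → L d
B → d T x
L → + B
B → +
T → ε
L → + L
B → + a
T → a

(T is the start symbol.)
First, augment the grammar with T' → T
I₀ = CLOSURE({ [T' → . T] }):
  [T' → . T] has the dot before T: add [T → . L d], [T → .], [T → . a]
  [T → . L d] has the dot before L: add [L → . + B], [L → . + L]
No further items can be added.

I₀ = { [L → . + B], [L → . + L], [T → . L d], [T → . a], [T → .], [T' → . T] }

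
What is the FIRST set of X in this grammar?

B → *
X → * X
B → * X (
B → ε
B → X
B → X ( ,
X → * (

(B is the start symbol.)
{ '*' }

To compute FIRST(X), examine every production with X on the left-hand side, reading each right-hand side left to right until a non-nullable symbol is reached.

From X → * X:
  - '*' is a terminal: add '*' and stop
From X → * (:
  - '*' is a terminal: add '*' and stop

Collecting: FIRST(X) = { '*' }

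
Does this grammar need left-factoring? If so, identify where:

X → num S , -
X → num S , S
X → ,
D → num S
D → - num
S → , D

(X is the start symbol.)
Left-factoring is needed when two productions for the same non-terminal
share a common prefix on the right-hand side.

Productions for X:
  X → num S , -
  X → num S , S
  X → ,
Productions for D:
  D → num S
  D → - num

Found common prefix 'num S ,' in productions for X

Answer: Yes, X has productions with common prefix 'num S ,'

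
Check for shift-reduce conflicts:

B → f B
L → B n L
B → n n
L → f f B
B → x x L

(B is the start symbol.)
Augment with B' → B and build the canonical LR(0) collection (I0 = CLOSURE({[B' → . B]}), then GOTO on every symbol after a dot until no new states appear). It has 15 states:
  I0: { [B → . f B], [B → . n n], [B → . x x L], [B' → . B] }  — shift
  I1: { [B' → B .] }  — accept
  I2: { [B → . f B], [B → . n n], [B → . x x L], [B → f . B] }  — shift
  I3: { [B → n . n] }  — shift
  I4: { [B → x . x L] }  — shift
  I5: { [B → . f B], [B → . n n], [B → . x x L], [B → x x . L], [L → . B n L], [L → . f f B] }  — shift
  I6: { [L → B . n L] }  — shift
  I7: { [B → x x L .] }  — reduce
  I8: { [B → . f B], [B → . n n], [B → . x x L], [B → f . B], [L → f . f B] }  — shift
  I9: { [B → f B .] }  — reduce
  I10: { [B → . f B], [B → . n n], [B → . x x L], [B → f . B], [L → f f . B] }  — shift
  I11: { [B → f B .], [L → f f B .] }  — 2 reduces
  I12: { [B → . f B], [B → . n n], [B → . x x L], [L → . B n L], [L → . f f B], [L → B n . L] }  — shift
  I13: { [L → B n L .] }  — reduce
  I14: { [B → n n .] }  — reduce

No state contains both a complete item and a shift item.

Answer: No shift-reduce conflicts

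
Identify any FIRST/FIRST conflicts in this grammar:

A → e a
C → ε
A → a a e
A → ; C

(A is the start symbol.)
No FIRST/FIRST conflicts.

Productions for A:
  A → e a: FIRST = { 'e' }
  A → a a e: FIRST = { 'a' }
  A → ; C: FIRST = { ';' }
C has only one production, so no FIRST/FIRST conflict is possible there.

All alternatives of each non-terminal have pairwise disjoint FIRST sets.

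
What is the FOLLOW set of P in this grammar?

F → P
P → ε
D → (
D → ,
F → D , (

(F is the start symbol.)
{ $ }

To compute FOLLOW(P), find every occurrence of P on a right-hand side N → α P β: add FIRST(β) \ {ε}, and if β is empty or nullable also add FOLLOW(N). Iterate to a fixed point.

In F → P: P is at the end, add FOLLOW(F)

The FOLLOW sets referred to above (computed the same way, to a fixed point):
  FOLLOW(F) = { $ }

Taking the union: FOLLOW(P) = { $ }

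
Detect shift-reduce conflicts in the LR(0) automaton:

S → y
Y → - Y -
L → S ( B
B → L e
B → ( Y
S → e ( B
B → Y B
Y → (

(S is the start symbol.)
Augment with S' → S and build the canonical LR(0) collection (I0 = CLOSURE({[S' → . S]}), then GOTO on every symbol after a dot until no new states appear). It has 19 states:
  I0: { [S → . e ( B], [S → . y], [S' → . S] }  — shift
  I1: { [S' → S .] }  — accept
  I2: { [S → e . ( B] }  — shift
  I3: { [S → y .] }  — reduce
  I4: { [B → . ( Y], [B → . L e], [B → . Y B], [L → . S ( B], [S → . e ( B], [S → . y], [S → e ( . B], [Y → . (], [Y → . - Y -] }  — shift
  I5: { [B → ( . Y], [Y → ( .], [Y → . (], [Y → . - Y -] }  — shift, reduce
  I6: { [Y → - . Y -], [Y → . (], [Y → . - Y -] }  — shift
  I7: { [S → e ( B .] }  — reduce
  I8: { [B → L . e] }  — shift
  I9: { [L → S . ( B] }  — shift
  I10: { [B → . ( Y], [B → . L e], [B → . Y B], [B → Y . B], [L → . S ( B], [S → . e ( B], [S → . y], [Y → . (], [Y → . - Y -] }  — shift
  I11: { [B → Y B .] }  — reduce
  I12: { [B → . ( Y], [B → . L e], [B → . Y B], [L → . S ( B], [L → S ( . B], [S → . e ( B], [S → . y], [Y → . (], [Y → . - Y -] }  — shift
  I13: { [L → S ( B .] }  — reduce
  I14: { [B → L e .] }  — reduce
  I15: { [Y → ( .] }  — reduce
  I16: { [Y → - Y . -] }  — shift
  I17: { [Y → - Y - .] }  — reduce
  I18: { [B → ( Y .] }  — reduce

I5 contains reduce item [Y → ( .] and shift items [Y → . (], [Y → . - Y -] — shift-reduce conflict.

Answer: Yes — I5: [Y → ( .] vs [Y → . (]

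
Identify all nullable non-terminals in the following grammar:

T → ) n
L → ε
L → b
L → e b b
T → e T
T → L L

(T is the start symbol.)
{ 'L', 'T' }

A non-terminal is nullable if it can derive ε (the empty string): either it has an ε-production, or it has a production whose right-hand side consists entirely of nullable non-terminals.

ε-productions: L → ε
So L is immediately nullable.
T → L L: every symbol on the right is nullable, so T is nullable too.
Every non-terminal is now nullable.
Nullable = { 'L', 'T' }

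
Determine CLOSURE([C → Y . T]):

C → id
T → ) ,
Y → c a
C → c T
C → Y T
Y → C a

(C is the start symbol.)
Start with: [C → Y . T]
  [C → Y . T] has the dot before T: add [T → . ) ,]
No further items can be added.

CLOSURE = { [C → Y . T], [T → . ) ,] }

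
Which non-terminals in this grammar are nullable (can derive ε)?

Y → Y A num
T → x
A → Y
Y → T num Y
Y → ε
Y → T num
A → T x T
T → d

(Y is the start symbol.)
{ 'A', 'Y' }

ε-productions: Y → ε
So Y is immediately nullable.
A → Y: every symbol on the right is nullable, so A is nullable too.
No further non-terminal can be added: every production for the remaining non-terminals contains a terminal or a non-nullable non-terminal.
Nullable = { 'A', 'Y' }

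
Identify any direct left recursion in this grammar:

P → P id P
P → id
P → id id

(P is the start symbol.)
Yes, P is left-recursive

P → P id P: LEFT RECURSIVE (starts with P)
P → id: starts with id
P → id id: starts with id

The grammar has direct left recursion on: P.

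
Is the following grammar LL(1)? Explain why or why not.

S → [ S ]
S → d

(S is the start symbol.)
Yes, the grammar is LL(1).

For S:
  PREDICT(S → '[' S ']') = { '[' }
  PREDICT(S → d) = { 'd' }

All predict sets are disjoint. The grammar IS LL(1).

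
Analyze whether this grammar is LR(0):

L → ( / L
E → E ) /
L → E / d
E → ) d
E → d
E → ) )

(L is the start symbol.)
Yes, the grammar is LR(0)

A grammar is LR(0) if no state in the canonical LR(0) collection has:
  - both a shift item (dot before a terminal) and a complete item (shift-reduce conflict), or
  - two or more complete items (reduce-reduce conflict; the accept item [L' → L .] counts as a complete item here).

Augment with L' → L and build the canonical LR(0) collection (I0 = CLOSURE({[L' → . L]}), then GOTO on every symbol after a dot until no new states appear). It has 14 states:
  I0: { [E → . ) )], [E → . ) d], [E → . E ) /], [E → . d], [L → . ( / L], [L → . E / d], [L' → . L] }  — shift
  I1: { [L → ( . / L] }  — shift
  I2: { [E → ) . )], [E → ) . d] }  — shift
  I3: { [E → E . ) /], [L → E . / d] }  — shift
  I4: { [L' → L .] }  — accept
  I5: { [E → d .] }  — reduce
  I6: { [E → E ) . /] }  — shift
  I7: { [L → E / . d] }  — shift
  I8: { [L → E / d .] }  — reduce
  I9: { [E → E ) / .] }  — reduce
  I10: { [E → ) ) .] }  — reduce
  I11: { [E → ) d .] }  — reduce
  I12: { [E → . ) )], [E → . ) d], [E → . E ) /], [E → . d], [L → ( / . L], [L → . ( / L], [L → . E / d] }  — shift
  I13: { [L → ( / L .] }  — reduce

Every state is either a pure shift/goto state or contains exactly one complete item and nothing to shift — no conflicts. The grammar is LR(0).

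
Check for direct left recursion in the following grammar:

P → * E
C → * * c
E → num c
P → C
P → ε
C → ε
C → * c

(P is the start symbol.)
Direct left recursion occurs when N → N α for some non-terminal N (the right-hand side begins with the left-hand side itself).

P → * E: starts with '*'
C → * * c: starts with '*'
E → num c: starts with num
P → C: starts with C
P → ε: starts with ε
C → ε: starts with ε
C → * c: starts with '*'

No direct left recursion found.

Answer: No direct left recursion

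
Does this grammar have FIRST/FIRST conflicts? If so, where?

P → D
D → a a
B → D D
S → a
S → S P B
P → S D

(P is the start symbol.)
Yes. P → D / P → S D on { 'a' }; S → a / S → S P B on { 'a' }

A FIRST/FIRST conflict occurs when two productions N → α and N → β for the same non-terminal have FIRST(α) ∩ FIRST(β) ≠ ∅ (with ε ∈ FIRST of a nullable right-hand side, so two nullable alternatives also conflict).

FIRST sets of the non-terminals at (or reachable through a nullable prefix from) the front of some alternative:
  FIRST(D) = { 'a' }
  FIRST(S) = { 'a' }

Productions for P:
  P → D: FIRST = { 'a' }
  P → S D: FIRST = { 'a' }
Productions for S:
  S → a: FIRST = { 'a' }
  S → S P B: FIRST = { 'a' }
D, B have only one production, so no FIRST/FIRST conflict is possible there.

Conflict for P: P → D and P → S D
  Overlap: { 'a' }
Conflict for S: S → a and S → S P B
  Overlap: { 'a' }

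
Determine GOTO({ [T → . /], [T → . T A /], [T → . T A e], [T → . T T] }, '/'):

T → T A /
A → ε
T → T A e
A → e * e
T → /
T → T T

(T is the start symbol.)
GOTO(I, '/') = CLOSURE({ [A → αX.β] : [A → α.Xβ] ∈ I, X = '/' })

Items with dot before '/', with the dot advanced:
  [T → . /] → [T → / .]
Closure adds nothing (no advanced item has the dot before a non-terminal).

GOTO = { [T → / .] }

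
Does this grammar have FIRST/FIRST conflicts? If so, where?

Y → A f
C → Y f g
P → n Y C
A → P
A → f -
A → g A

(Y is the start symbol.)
FIRST sets of the non-terminals at (or reachable through a nullable prefix from) the front of some alternative:
  FIRST(P) = { 'n' }

Productions for A:
  A → P: FIRST = { 'n' }
  A → f -: FIRST = { 'f' }
  A → g A: FIRST = { 'g' }
Y, C, P have only one production, so no FIRST/FIRST conflict is possible there.

All alternatives of each non-terminal have pairwise disjoint FIRST sets.

Answer: No FIRST/FIRST conflicts.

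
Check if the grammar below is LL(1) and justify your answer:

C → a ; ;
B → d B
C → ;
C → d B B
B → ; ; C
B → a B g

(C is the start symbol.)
A grammar is LL(1) if for each non-terminal N with multiple productions, the predict sets of those productions are pairwise disjoint, where PREDICT(N → α) = (FIRST(α) \ {ε}) ∪ (FOLLOW(N) if α ⇒* ε).

For C:
  PREDICT(C → a ';' ';') = { 'a' }
  PREDICT(C → ';') = { ';' }
  PREDICT(C → d B B) = { 'd' }
For B:
  PREDICT(B → d B) = { 'd' }
  PREDICT(B → ';' ';' C) = { ';' }
  PREDICT(B → a B g) = { 'a' }

All predict sets are disjoint. The grammar IS LL(1).

Answer: Yes, the grammar is LL(1).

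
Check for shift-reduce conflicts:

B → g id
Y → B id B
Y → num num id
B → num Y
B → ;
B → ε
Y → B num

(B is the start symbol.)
Augment with B' → B and build the canonical LR(0) collection (I0 = CLOSURE({[B' → . B]}), then GOTO on every symbol after a dot until no new states appear). It has 14 states:
  I0: { [B → . ;], [B → . g id], [B → . num Y], [B → .], [B' → . B] }  — shift, reduce
  I1: { [B → ; .] }  — reduce
  I2: { [B' → B .] }  — accept
  I3: { [B → g . id] }  — shift
  I4: { [B → . ;], [B → . g id], [B → . num Y], [B → .], [B → num . Y], [Y → . B id B], [Y → . B num], [Y → . num num id] }  — shift, reduce
  I5: { [Y → B . id B], [Y → B . num] }  — shift
  I6: { [B → num Y .] }  — reduce
  I7: { [B → . ;], [B → . g id], [B → . num Y], [B → .], [B → num . Y], [Y → . B id B], [Y → . B num], [Y → . num num id], [Y → num . num id] }  — shift, reduce
  I8: { [B → . ;], [B → . g id], [B → . num Y], [B → .], [B → num . Y], [Y → . B id B], [Y → . B num], [Y → . num num id], [Y → num . num id], [Y → num num . id] }  — shift, reduce
  I9: { [Y → num num id .] }  — reduce
  I10: { [B → . ;], [B → . g id], [B → . num Y], [B → .], [Y → B id . B] }  — shift, reduce
  I11: { [Y → B num .] }  — reduce
  I12: { [Y → B id B .] }  — reduce
  I13: { [B → g id .] }  — reduce

I0 contains reduce item [B → .] and shift items [B → . ;], [B → . g id], [B → . num Y] — shift-reduce conflict.
I4 contains reduce item [B → .] and shift items [B → . ;], [B → . g id], [B → . num Y], [Y → . num num id] — shift-reduce conflict.
I7 contains reduce item [B → .] and shift items [B → . ;], [B → . g id], [B → . num Y], [Y → . num num id], [Y → num . num id] — shift-reduce conflict.
I8 contains reduce item [B → .] and shift items [B → . ;], [B → . g id], [B → . num Y], [Y → . num num id], [Y → num . num id], [Y → num num . id] — shift-reduce conflict.
I10 contains reduce item [B → .] and shift items [B → . ;], [B → . g id], [B → . num Y] — shift-reduce conflict.

Answer: Yes — I0: [B → .] vs [B → . ;]; I4: [B → .] vs [B → . ;]; I7: [B → .] vs [B → . ;]; I8: [B → .] vs [B → . ;]; I10: [B → .] vs [B → . ;]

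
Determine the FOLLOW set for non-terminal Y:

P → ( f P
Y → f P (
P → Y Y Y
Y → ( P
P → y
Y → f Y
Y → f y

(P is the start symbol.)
To compute FOLLOW(Y), find every occurrence of Y on a right-hand side N → α Y β: add FIRST(β) \ {ε}, and if β is empty or nullable also add FOLLOW(N). Iterate to a fixed point.

In P → Y Y Y: Y is followed by Y Y, add FIRST(Y Y) \ {ε} = { '(', 'f' }
In P → Y Y Y: Y is followed by Y, add FIRST(Y) \ {ε} = { '(', 'f' }
In P → Y Y Y: Y is at the end, add FOLLOW(P)
In Y → f Y: Y is at the end; this adds FOLLOW(Y) to itself — nothing new

The FOLLOW sets referred to above (computed the same way, to a fixed point):
  FOLLOW(P) = { $, '(', 'f' }

Taking the union: FOLLOW(Y) = { $, '(', 'f' }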